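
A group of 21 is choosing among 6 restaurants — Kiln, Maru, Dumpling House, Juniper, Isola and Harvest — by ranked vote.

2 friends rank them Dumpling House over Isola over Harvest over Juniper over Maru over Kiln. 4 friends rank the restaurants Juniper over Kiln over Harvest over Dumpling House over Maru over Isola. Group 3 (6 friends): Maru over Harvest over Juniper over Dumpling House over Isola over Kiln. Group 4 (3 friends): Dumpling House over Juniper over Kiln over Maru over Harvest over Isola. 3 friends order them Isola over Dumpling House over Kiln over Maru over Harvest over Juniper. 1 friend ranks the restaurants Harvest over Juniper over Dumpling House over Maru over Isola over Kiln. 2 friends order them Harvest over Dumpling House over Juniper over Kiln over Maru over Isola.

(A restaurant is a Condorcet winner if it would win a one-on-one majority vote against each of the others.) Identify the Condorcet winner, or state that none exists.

none

Pairwise majorities:
Kiln vs Maru: 4+3+3+2 = 12 for Kiln, 9 for Maru — Kiln by 12–9.
Kiln vs Dumpling House: 4 for Kiln, 17 for Dumpling House — Dumpling House by 17–4.
Kiln vs Juniper: 3 to 18, Juniper.
Kiln vs Isola: 9 to 12, Isola.
Kiln vs Harvest: Kiln preferred on 4+3+3 = 10 ballots; Harvest wins 11–10.
Maru vs Dumpling House: Maru preferred on 6 ballots; Dumpling House wins 15–6.
Maru vs Juniper: Maru is ranked higher on 6+3 = 9 ballots, Juniper on 12. Juniper wins 12–9.
Maru vs Isola: Maru is ranked higher on 4+6+3+1+2 = 16 ballots, Isola on 5. Maru wins 16–5.
Maru vs Harvest: Maru is ranked higher on 6+3+3 = 12 ballots, Harvest on 9. Maru wins 12–9.
Dumpling House vs Juniper: 10 to 11, Juniper.
Dumpling House vs Isola: Dumpling House is ranked higher on 2+4+6+3+1+2 = 18 ballots, Isola on 3. Dumpling House wins 18–3.
Dumpling House vs Harvest: 2+3+3 = 8 for Dumpling House, 13 for Harvest — Harvest by 13–8.
Juniper vs Isola: 16 to 5, Juniper.
Juniper vs Harvest: 4+3 = 7 for Juniper, 14 for Harvest — Harvest by 14–7.
Isola vs Harvest: Isola is ranked higher on 2+3 = 5 ballots, Harvest on 16. Harvest wins 16–5.
Every restaurant loses at least once (Kiln loses to Dumpling House; Maru loses to Kiln; Dumpling House loses to Juniper; Juniper loses to Harvest; Isola loses to Maru; Harvest loses to Maru). The majority relation contains the cycle Kiln > Maru > Isola > Kiln, so there is no Condorcet winner.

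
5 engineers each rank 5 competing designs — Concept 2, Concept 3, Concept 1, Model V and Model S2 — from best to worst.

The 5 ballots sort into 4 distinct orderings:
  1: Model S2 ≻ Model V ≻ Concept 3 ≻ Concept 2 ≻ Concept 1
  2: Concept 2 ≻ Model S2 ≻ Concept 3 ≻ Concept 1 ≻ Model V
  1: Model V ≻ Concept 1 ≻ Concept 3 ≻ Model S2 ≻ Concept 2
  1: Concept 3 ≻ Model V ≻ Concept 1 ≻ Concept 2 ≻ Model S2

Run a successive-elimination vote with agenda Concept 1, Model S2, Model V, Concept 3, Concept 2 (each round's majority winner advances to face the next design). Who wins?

Round 1: Concept 1 vs Model S2 — 2–3, Model S2 advances.
Round 2: Model S2 vs Model V — 3–2, Model S2 advances.
Round 3: Model S2 vs Concept 3 — 3–2, Model S2 advances.
Round 4: Model S2 vs Concept 2 — 2–3, Concept 2 advances.
The agenda winner is Concept 2.

Concept 2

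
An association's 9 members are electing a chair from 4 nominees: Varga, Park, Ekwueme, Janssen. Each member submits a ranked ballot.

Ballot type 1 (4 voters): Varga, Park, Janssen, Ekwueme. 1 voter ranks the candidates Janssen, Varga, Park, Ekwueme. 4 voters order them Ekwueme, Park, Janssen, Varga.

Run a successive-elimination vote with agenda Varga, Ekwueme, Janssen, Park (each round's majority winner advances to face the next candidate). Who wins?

Park

Round 1: Varga vs Ekwueme — 5–4, Varga advances.
Round 2: Varga vs Janssen — 4–5, Janssen advances.
Round 3: Janssen vs Park — 1–8, Park advances.
The agenda winner is Park.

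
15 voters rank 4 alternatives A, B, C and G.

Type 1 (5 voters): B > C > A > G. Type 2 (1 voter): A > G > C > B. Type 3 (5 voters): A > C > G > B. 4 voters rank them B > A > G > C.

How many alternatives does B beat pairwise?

B against each rival (15 voters):
B vs A: B wins 9–6.
B vs C: 5+4 = 9 for B, 6 for C — B by 9–6.
B vs G: B, 9–6.
B beats A, C, G — 3 pairwise wins.

3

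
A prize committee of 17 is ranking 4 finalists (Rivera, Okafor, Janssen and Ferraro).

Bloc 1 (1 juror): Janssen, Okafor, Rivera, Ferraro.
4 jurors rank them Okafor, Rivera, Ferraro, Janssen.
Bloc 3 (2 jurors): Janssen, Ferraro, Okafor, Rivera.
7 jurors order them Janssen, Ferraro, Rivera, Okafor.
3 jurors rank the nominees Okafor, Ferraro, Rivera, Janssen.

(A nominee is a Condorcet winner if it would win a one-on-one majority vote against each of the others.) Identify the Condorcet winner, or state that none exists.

Janssen

Check each pair by majority over 17 ballots:
Rivera vs Okafor: Okafor wins 10–7.
Rivera–Janssen: Janssen 10–7.
Rivera vs Ferraro: Ferraro, 12–5.
Okafor vs Janssen: Janssen, 10–7.
Okafor vs Ferraro: Ferraro wins 9–8.
Janssen vs Ferraro: Janssen, 10–7.
Janssen wins every pairwise contest, so Janssen is the Condorcet winner.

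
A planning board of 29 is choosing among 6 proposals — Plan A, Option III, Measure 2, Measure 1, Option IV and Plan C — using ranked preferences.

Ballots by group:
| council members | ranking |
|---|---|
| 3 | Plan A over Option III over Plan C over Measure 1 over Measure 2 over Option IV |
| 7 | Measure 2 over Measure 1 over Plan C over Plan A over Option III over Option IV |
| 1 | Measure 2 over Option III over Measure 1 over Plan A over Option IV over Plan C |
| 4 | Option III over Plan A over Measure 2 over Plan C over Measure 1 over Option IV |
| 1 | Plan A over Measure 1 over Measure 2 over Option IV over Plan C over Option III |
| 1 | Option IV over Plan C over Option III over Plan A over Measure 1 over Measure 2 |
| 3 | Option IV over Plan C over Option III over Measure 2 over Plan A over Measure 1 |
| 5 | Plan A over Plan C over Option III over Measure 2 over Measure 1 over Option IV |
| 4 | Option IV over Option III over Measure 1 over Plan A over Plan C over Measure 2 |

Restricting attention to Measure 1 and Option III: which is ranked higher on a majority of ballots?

Ballots ranking Measure 1 above Option III: 7 + 1 = 8.
Ballots ranking Option III above Measure 1: 29 − 8 = 21.
Option III wins the head-to-head 21–8.

Option III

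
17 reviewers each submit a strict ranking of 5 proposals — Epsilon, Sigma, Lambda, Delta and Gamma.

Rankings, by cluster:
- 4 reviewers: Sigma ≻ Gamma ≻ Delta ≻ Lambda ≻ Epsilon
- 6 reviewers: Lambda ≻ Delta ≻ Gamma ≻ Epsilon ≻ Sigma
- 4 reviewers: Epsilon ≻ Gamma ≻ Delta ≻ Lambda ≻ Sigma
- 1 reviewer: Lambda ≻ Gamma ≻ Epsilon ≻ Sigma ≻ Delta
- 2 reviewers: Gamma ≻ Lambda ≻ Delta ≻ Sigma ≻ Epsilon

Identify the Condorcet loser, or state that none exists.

Sigma

Pairwise majorities:
Epsilon vs Sigma: Epsilon wins 11–6.
Epsilon vs Lambda: Lambda, 13–4.
Epsilon vs Delta: 4+1 = 5 for Epsilon, 12 for Delta — Delta by 12–5.
Epsilon vs Gamma: Epsilon preferred on 4 ballots; Gamma wins 13–4.
Sigma vs Lambda: Lambda, 13–4.
Sigma vs Delta: 4+1 = 5 for Sigma, 12 for Delta — Delta by 12–5.
Sigma vs Gamma: Gamma wins 13–4.
Lambda vs Delta: Lambda preferred on 6+1+2 = 9 ballots; Lambda wins 9–8.
Lambda vs Gamma: Lambda preferred on 6+1 = 7 ballots; Gamma wins 10–7.
Delta–Gamma: Gamma 11–6.
Only Sigma has no wins; Sigma is the Condorcet loser.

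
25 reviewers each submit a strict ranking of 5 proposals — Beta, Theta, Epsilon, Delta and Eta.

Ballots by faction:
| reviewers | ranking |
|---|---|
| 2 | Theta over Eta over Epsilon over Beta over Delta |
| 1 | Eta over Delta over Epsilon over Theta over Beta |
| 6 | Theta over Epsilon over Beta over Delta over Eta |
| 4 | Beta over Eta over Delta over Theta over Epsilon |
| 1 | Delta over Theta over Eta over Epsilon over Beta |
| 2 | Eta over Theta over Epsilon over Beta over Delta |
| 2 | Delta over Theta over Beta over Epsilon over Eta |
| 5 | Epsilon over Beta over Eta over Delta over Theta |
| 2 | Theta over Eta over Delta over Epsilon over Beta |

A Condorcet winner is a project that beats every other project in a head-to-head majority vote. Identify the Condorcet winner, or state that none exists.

none

Pairwise majorities:
Beta vs Theta: Beta is ranked higher on 4+5 = 9 ballots, Theta on 16. Theta wins 16–9.
Beta vs Epsilon: 4+2 = 6 for Beta, 19 for Epsilon — Epsilon by 19–6.
Beta vs Delta: Beta wins 19–6.
Beta vs Eta: 6+4+2+5 = 17 for Beta, 8 for Eta — Beta by 17–8.
Theta vs Epsilon: Theta wins 19–6.
Theta–Delta: Delta 13–12.
Theta vs Eta: Theta wins 13–12.
Epsilon vs Delta: Epsilon wins 15–10.
Epsilon vs Eta: Epsilon, 13–12.
Delta vs Eta: Delta is ranked higher on 6+1+2 = 9 ballots, Eta on 16. Eta wins 16–9.
Each project drops at least one matchup (Beta loses to Theta; Theta loses to Delta; Epsilon loses to Theta; Delta loses to Beta; Eta loses to Beta); the cycle Beta beats Delta beats Theta beats Beta rules out a Condorcet winner.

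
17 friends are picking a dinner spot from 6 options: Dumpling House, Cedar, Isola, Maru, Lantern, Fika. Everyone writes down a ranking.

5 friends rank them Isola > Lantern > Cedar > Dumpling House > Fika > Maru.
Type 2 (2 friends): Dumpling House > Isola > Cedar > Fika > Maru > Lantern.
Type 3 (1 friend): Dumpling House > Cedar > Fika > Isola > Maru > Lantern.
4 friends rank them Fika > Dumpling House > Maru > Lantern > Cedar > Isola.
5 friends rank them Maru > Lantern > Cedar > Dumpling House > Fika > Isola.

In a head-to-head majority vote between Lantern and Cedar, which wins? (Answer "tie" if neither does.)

Lantern

Ballots ranking Lantern above Cedar: 5 + 4 + 5 = 14.
Ballots ranking Cedar above Lantern: 17 − 14 = 3.
Lantern wins the head-to-head 14–3.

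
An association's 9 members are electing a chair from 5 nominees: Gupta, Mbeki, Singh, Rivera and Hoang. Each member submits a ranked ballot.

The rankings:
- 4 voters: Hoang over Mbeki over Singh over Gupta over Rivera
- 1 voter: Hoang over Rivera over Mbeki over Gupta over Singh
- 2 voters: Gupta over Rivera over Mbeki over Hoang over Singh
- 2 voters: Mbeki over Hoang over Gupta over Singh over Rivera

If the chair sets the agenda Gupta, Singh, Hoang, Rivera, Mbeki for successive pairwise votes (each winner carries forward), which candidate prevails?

Round 1: Gupta vs Singh — 5–4, Gupta advances.
Round 2: Gupta vs Hoang — 2–7, Hoang advances.
Round 3: Hoang vs Rivera — 7–2, Hoang advances.
Round 4: Hoang vs Mbeki — 5–4, Hoang advances.
Hoang survives the agenda.

Hoang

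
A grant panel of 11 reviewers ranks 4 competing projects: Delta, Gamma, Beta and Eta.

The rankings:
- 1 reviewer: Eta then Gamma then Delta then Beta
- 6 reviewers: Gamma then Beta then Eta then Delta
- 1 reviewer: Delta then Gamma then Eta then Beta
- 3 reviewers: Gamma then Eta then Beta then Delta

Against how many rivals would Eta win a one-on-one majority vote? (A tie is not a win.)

1

Eta against each rival (11 reviewers):
Eta vs Delta: Eta wins 10–1.
Eta vs Gamma: Gamma, 10–1.
Eta–Beta: Beta 6–5.
Eta beats Delta; loses to Gamma, Beta — 1 pairwise win.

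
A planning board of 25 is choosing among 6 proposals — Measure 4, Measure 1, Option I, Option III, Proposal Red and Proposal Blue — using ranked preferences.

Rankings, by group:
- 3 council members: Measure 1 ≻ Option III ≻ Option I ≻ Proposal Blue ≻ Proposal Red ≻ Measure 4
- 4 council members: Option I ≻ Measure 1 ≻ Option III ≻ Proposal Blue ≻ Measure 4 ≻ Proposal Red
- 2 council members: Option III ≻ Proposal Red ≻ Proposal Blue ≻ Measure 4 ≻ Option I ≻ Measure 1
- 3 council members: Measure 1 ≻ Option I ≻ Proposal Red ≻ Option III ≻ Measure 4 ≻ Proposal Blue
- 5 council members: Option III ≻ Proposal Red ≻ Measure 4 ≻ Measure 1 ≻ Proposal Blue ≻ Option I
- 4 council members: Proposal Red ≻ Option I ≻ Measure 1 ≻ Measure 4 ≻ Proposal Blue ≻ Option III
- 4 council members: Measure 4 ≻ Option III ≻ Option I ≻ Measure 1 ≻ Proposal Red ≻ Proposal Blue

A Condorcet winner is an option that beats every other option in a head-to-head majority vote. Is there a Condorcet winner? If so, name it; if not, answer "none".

none

Check each pair by majority over 25 ballots:
Measure 4 vs Measure 1: Measure 1, 14–11.
Measure 4 vs Option I: Option I wins 14–11.
Measure 4 vs Option III: Option III, 17–8.
Measure 4–Proposal Red: Proposal Red 17–8.
Measure 4 vs Proposal Blue: Measure 4 wins 16–9.
Measure 1 vs Option I: Option I, 14–11.
Measure 1 vs Option III: Measure 1 wins 14–11.
Measure 1–Proposal Red: Measure 1 14–11.
Measure 1 vs Proposal Blue: Measure 1, 23–2.
Option I vs Option III: Option III, 14–11.
Option I vs Proposal Red: Option I wins 14–11.
Option I–Proposal Blue: Option I 18–7.
Option III–Proposal Red: Option III 18–7.
Option III vs Proposal Blue: Option III wins 21–4.
Proposal Red–Proposal Blue: Proposal Red 18–7.
Each option drops at least one matchup (Measure 4 loses to Measure 1; Measure 1 loses to Option I; Option I loses to Option III; Option III loses to Measure 1; Proposal Red loses to Measure 1; Proposal Blue loses to Measure 4); the cycle Measure 1 → Option III → Option I → Measure 1 rules out a Condorcet winner.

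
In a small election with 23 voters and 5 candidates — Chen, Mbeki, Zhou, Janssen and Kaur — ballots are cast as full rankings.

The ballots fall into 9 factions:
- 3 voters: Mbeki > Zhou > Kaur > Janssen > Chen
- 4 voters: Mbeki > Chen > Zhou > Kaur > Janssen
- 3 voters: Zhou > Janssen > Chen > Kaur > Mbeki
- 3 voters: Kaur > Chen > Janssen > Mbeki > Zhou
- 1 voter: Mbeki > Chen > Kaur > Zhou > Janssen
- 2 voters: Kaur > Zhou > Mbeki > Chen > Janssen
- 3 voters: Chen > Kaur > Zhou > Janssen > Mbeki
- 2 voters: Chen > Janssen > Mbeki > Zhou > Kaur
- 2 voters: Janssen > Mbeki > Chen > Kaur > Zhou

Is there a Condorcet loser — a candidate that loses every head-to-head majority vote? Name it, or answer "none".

none

Pairwise majorities:
Chen vs Mbeki: Chen is ranked higher on 3+3+3+2 = 11 ballots, Mbeki on 12. Mbeki wins 12–11.
Chen vs Zhou: Chen preferred on 4+3+1+3+2+2 = 15 ballots; Chen wins 15–8.
Chen–Janssen: Chen 15–8.
Chen vs Kaur: Chen wins 15–8.
Mbeki vs Zhou: Mbeki wins 15–8.
Mbeki vs Janssen: 3+4+1+2 = 10 for Mbeki, 13 for Janssen — Janssen by 13–10.
Mbeki vs Kaur: Mbeki is ranked higher on 3+4+1+2+2 = 12 ballots, Kaur on 11. Mbeki wins 12–11.
Zhou vs Janssen: Zhou is ranked higher on 3+4+3+1+2+3 = 16 ballots, Janssen on 7. Zhou wins 16–7.
Zhou vs Kaur: Zhou, 12–11.
Janssen vs Kaur: Kaur, 16–7.
No candidate is winless: Chen beats Zhou; Mbeki beats Chen; Zhou beats Janssen; Janssen beats Mbeki; Kaur beats Janssen. There is no Condorcet loser.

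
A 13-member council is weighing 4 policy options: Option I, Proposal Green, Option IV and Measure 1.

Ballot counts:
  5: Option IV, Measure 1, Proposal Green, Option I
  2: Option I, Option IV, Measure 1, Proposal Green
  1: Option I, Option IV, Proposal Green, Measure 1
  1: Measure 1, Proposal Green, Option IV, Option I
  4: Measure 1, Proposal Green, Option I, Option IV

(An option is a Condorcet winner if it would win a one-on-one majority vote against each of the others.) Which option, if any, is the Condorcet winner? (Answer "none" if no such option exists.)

none

Check each pair by majority over 13 ballots:
Option I vs Proposal Green: 3 to 10, Proposal Green.
Option I vs Option IV: 2+1+4 = 7 for Option I, 6 for Option IV — Option I by 7–6.
Option I vs Measure 1: Option I is ranked higher on 2+1 = 3 ballots, Measure 1 on 10. Measure 1 wins 10–3.
Proposal Green vs Option IV: Option IV wins 8–5.
Proposal Green–Measure 1: Measure 1 12–1.
Option IV vs Measure 1: 8 to 5, Option IV.
Every option loses at least once (Option I loses to Proposal Green; Proposal Green loses to Option IV; Option IV loses to Option I; Measure 1 loses to Option IV). The majority relation contains the cycle Option I → Option IV → Proposal Green → Option I, so there is no Condorcet winner.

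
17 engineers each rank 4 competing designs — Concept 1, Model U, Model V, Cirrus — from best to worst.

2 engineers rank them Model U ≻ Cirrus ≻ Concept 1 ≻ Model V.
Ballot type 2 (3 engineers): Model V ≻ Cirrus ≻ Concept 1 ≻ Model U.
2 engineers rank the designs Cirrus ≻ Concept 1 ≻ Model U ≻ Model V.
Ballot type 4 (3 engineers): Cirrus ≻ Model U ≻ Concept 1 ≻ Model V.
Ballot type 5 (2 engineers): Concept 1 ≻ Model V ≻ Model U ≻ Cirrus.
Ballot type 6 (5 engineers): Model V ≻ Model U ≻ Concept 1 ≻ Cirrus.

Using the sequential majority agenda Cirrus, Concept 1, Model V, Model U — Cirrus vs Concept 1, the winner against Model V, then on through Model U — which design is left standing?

Round 1: Cirrus vs Concept 1 — 10–7, Cirrus advances.
Round 2: Cirrus vs Model V — 7–10, Model V advances.
Round 3: Model V vs Model U — 10–7, Model V advances.
The agenda winner is Model V.

Model V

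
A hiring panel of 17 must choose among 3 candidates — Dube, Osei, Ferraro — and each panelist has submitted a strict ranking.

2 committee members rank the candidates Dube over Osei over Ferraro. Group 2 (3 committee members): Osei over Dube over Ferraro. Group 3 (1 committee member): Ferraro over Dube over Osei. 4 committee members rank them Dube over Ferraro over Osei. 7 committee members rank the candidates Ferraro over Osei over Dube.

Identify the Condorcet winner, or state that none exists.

Head-to-head results (17 committee members):
Dube vs Osei: Dube is ranked higher on 2+1+4 = 7 ballots, Osei on 10. Osei wins 10–7.
Dube vs Ferraro: Dube is ranked higher on 2+3+4 = 9 ballots, Ferraro on 8. Dube wins 9–8.
Osei vs Ferraro: Osei preferred on 2+3 = 5 ballots; Ferraro wins 12–5.
Each candidate drops at least one matchup (Dube loses to Osei; Osei loses to Ferraro; Ferraro loses to Dube); the cycle Dube beats Ferraro beats Osei beats Dube rules out a Condorcet winner.

none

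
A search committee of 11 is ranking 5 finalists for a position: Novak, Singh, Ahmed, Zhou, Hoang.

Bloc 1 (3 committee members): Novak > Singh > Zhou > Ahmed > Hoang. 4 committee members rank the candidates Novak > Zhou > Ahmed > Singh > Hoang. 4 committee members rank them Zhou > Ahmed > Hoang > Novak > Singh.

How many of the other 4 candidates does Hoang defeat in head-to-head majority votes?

0

Hoang against each rival (11 committee members):
Hoang vs Novak: Novak, 7–4.
Hoang vs Singh: 4 for Hoang, 7 for Singh — Singh by 7–4.
Hoang–Ahmed: Ahmed 11–0.
Hoang vs Zhou: 0 for Hoang, 11 for Zhou — Zhou by 11–0.
Hoang beats no one; loses to Novak, Singh, Ahmed, Zhou — 0 pairwise wins.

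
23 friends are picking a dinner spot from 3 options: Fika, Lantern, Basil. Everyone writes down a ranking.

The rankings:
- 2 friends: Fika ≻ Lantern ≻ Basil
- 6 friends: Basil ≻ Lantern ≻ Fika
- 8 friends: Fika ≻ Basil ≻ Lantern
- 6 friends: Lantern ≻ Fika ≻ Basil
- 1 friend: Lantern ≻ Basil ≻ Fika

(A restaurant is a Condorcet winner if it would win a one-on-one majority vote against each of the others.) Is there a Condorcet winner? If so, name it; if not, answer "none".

Head-to-head results (23 friends):
Fika vs Lantern: Lantern wins 13–10.
Fika vs Basil: Fika wins 16–7.
Lantern–Basil: Basil 14–9.
Each restaurant drops at least one matchup (Fika loses to Lantern; Lantern loses to Basil; Basil loses to Fika); the cycle Fika > Basil > Lantern > Fika rules out a Condorcet winner.

none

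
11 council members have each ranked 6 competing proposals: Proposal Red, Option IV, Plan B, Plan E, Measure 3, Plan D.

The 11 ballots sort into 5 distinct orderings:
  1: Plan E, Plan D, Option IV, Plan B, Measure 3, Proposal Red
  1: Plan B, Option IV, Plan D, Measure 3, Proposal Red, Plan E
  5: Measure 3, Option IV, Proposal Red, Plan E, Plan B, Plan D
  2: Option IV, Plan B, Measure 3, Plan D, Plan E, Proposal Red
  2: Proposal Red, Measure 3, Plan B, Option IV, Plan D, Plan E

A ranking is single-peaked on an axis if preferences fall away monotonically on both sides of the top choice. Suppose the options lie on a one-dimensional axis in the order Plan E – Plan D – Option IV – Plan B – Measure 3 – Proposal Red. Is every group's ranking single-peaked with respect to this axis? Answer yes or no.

no

Axis positions: Plan E=1, Plan D=2, Option IV=3, Plan B=4, Measure 3=5, Proposal Red=6.
Group 1 (peak Plan E at position 1): ranking walks positions 1-2-3-4-5-6, expanding outward from the peak — single-peaked.
Group 2 (peak Plan B at position 4): ranking walks positions 4-3-2-5-6-1, expanding outward from the peak — single-peaked.
Group 3: ranking walks positions 5-3-6-1-4-2; Option IV is ranked above Plan B even though Plan B lies between Option IV and the peak Measure 3 on the axis — preferences dip and rise again. Not single-peaked.
Group 4 (peak Option IV at position 3): ranking walks positions 3-4-5-2-1-6, expanding outward from the peak — single-peaked.
Group 5 (peak Proposal Red at position 6): ranking walks positions 6-5-4-3-2-1, expanding outward from the peak — single-peaked.
Group 3 violates single-peakedness, so the profile is not single-peaked on this axis.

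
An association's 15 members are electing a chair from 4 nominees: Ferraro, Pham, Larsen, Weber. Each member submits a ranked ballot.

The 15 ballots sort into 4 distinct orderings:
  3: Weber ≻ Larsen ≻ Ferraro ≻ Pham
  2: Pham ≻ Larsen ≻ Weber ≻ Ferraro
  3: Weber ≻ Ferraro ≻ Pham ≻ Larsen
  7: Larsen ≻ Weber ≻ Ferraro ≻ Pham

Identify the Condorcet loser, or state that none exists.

Pham

Head-to-head results (15 voters):
Ferraro vs Pham: 3+3+7 = 13 for Ferraro, 2 for Pham — Ferraro by 13–2.
Ferraro vs Larsen: Larsen, 12–3.
Ferraro–Weber: Weber 15–0.
Pham vs Larsen: 5 to 10, Larsen.
Pham vs Weber: 2 for Pham, 13 for Weber — Weber by 13–2.
Larsen vs Weber: Larsen wins 9–6.
Pham is beaten in every head-to-head and is the Condorcet loser.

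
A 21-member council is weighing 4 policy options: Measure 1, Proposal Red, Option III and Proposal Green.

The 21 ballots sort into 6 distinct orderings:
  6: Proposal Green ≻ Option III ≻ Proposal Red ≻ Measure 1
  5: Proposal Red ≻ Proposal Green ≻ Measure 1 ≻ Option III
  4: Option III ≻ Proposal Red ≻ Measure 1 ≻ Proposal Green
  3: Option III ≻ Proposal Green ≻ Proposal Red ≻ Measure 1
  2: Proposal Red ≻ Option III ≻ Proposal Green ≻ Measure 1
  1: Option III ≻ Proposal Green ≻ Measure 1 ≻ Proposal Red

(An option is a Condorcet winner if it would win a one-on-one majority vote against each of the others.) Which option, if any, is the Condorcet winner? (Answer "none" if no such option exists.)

Check each pair by majority over 21 ballots:
Measure 1 vs Proposal Red: 1 to 20, Proposal Red.
Measure 1 vs Option III: 5 for Measure 1, 16 for Option III — Option III by 16–5.
Measure 1 vs Proposal Green: Measure 1 is ranked higher on 4 ballots, Proposal Green on 17. Proposal Green wins 17–4.
Proposal Red vs Option III: Proposal Red preferred on 5+2 = 7 ballots; Option III wins 14–7.
Proposal Red vs Proposal Green: Proposal Red is ranked higher on 5+4+2 = 11 ballots, Proposal Green on 10. Proposal Red wins 11–10.
Option III vs Proposal Green: 4+3+2+1 = 10 for Option III, 11 for Proposal Green — Proposal Green by 11–10.
No option is unbeaten: Measure 1 loses to Proposal Red; Proposal Red loses to Option III; Option III loses to Proposal Green; Proposal Green loses to Proposal Red. In particular Proposal Red beats Proposal Green beats Option III beats Proposal Red is a majority cycle — no Condorcet winner exists.

none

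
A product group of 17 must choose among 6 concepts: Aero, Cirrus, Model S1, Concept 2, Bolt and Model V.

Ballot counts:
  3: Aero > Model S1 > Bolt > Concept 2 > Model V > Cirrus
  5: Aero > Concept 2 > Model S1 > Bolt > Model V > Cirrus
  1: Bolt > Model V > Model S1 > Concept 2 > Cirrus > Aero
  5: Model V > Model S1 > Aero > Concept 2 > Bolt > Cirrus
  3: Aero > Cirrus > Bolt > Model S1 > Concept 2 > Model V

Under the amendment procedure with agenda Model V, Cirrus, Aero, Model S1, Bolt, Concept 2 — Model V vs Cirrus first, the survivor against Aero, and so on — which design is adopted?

Aero

Round 1: Model V vs Cirrus — 14–3, Model V advances.
Round 2: Model V vs Aero — 6–11, Aero advances.
Round 3: Aero vs Model S1 — 11–6, Aero advances.
Round 4: Aero vs Bolt — 16–1, Aero advances.
Round 5: Aero vs Concept 2 — 16–1, Aero advances.
The agenda winner is Aero.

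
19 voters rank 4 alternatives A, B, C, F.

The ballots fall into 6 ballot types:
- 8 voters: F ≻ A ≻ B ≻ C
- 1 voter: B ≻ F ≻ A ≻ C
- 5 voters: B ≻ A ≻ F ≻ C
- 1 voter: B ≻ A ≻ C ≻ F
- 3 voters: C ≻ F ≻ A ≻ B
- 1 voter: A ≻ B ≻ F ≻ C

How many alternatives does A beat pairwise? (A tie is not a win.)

2

A against each rival (19 voters):
A vs B: A, 12–7.
A vs C: 16 to 3, A.
A vs F: F wins 12–7.
A beats B, C; loses to F — 2 pairwise wins.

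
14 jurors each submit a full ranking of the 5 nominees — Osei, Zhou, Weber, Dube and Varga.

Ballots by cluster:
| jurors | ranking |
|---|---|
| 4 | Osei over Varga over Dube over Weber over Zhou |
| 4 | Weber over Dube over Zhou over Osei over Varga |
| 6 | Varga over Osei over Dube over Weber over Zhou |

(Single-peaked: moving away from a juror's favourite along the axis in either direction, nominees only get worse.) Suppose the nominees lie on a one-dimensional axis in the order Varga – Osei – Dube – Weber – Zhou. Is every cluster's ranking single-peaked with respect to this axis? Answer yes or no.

yes

Axis positions: Varga=1, Osei=2, Dube=3, Weber=4, Zhou=5.
Cluster 1 (peak Osei at position 2): ranking walks positions 2-1-3-4-5, expanding outward from the peak — single-peaked.
Cluster 2 (peak Weber at position 4): ranking walks positions 4-3-5-2-1, expanding outward from the peak — single-peaked.
Cluster 3 (peak Varga at position 1): ranking walks positions 1-2-3-4-5, expanding outward from the peak — single-peaked.
Every ranking is single-peaked on this axis.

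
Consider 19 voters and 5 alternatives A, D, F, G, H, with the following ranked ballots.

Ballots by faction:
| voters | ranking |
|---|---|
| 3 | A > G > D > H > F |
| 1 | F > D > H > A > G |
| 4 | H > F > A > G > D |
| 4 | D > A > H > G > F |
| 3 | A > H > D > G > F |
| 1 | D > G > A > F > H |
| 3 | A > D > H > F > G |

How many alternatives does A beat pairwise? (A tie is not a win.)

4

A against each rival (19 voters):
A vs D: A, 13–6.
A vs F: A, 14–5.
A vs G: 3+1+4+4+3+3 = 18 for A, 1 for G — A by 18–1.
A vs H: 3+4+3+1+3 = 14 for A, 5 for H — A by 14–5.
A beats D, F, G, H — 4 pairwise wins.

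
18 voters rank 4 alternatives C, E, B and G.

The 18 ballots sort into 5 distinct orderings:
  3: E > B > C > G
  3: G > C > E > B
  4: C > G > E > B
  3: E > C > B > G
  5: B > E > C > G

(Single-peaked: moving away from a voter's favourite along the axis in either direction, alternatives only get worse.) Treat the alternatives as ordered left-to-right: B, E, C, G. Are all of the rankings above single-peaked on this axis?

yes

Axis positions: B=1, E=2, C=3, G=4.
Faction 1 (peak E at position 2): ranking walks positions 2-1-3-4, expanding outward from the peak — single-peaked.
Faction 2 (peak G at position 4): ranking walks positions 4-3-2-1, expanding outward from the peak — single-peaked.
Faction 3 (peak C at position 3): ranking walks positions 3-4-2-1, expanding outward from the peak — single-peaked.
Faction 4 (peak E at position 2): ranking walks positions 2-3-1-4, expanding outward from the peak — single-peaked.
Faction 5 (peak B at position 1): ranking walks positions 1-2-3-4, expanding outward from the peak — single-peaked.
Every ranking is single-peaked on this axis.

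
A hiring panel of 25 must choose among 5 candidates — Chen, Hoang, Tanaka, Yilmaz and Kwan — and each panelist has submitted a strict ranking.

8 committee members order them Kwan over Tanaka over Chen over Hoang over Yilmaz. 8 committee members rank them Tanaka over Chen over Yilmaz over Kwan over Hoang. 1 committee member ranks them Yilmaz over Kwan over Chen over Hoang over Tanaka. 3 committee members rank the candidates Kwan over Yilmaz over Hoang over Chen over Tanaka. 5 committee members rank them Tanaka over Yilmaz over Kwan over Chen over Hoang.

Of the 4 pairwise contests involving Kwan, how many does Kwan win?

2

Kwan against each rival (25 committee members):
Kwan vs Chen: Kwan, 17–8.
Kwan vs Hoang: 8+8+1+3+5 = 25 for Kwan, 0 for Hoang — Kwan by 25–0.
Kwan vs Tanaka: Tanaka, 13–12.
Kwan vs Yilmaz: 11 to 14, Yilmaz.
Kwan beats Chen, Hoang; loses to Tanaka, Yilmaz — 2 pairwise wins.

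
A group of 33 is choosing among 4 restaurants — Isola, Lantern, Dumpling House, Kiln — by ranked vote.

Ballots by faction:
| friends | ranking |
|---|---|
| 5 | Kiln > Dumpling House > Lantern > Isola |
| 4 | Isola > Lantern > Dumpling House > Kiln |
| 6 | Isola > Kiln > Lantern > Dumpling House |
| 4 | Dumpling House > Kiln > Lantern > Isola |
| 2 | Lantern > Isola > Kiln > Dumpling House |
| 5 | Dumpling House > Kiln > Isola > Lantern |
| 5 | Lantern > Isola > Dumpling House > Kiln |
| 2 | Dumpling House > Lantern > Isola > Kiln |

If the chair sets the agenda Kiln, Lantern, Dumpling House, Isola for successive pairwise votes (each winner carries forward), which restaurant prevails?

Round 1: Kiln vs Lantern — 20–13, Kiln advances.
Round 2: Kiln vs Dumpling House — 13–20, Dumpling House advances.
Round 3: Dumpling House vs Isola — 16–17, Isola advances.
The agenda winner is Isola.

Isola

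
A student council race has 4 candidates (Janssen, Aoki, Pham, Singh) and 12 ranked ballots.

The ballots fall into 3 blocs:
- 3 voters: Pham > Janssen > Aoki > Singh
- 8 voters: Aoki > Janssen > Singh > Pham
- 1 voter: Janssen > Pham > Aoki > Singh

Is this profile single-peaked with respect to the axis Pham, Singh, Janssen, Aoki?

Axis positions: Pham=1, Singh=2, Janssen=3, Aoki=4.
Bloc 1: ranking walks positions 1-3-4-2; Janssen is ranked above Singh even though Singh lies between Janssen and the peak Pham on the axis — preferences dip and rise again. Not single-peaked.
Bloc 2 (peak Aoki at position 4): ranking walks positions 4-3-2-1, expanding outward from the peak — single-peaked.
Bloc 3: ranking walks positions 3-1-4-2; Pham is ranked above Singh even though Singh lies between Pham and the peak Janssen on the axis — preferences dip and rise again. Not single-peaked.
Bloc 1 violates single-peakedness, so the profile is not single-peaked on this axis.

no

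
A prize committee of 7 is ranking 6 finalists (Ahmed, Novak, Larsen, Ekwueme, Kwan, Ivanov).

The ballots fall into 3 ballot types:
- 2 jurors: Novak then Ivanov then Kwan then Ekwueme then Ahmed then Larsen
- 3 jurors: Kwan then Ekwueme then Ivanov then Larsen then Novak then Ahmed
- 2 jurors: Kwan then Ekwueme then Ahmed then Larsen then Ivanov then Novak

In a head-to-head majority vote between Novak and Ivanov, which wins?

Ivanov

Ballots ranking Novak above Ivanov: 2.
Ballots ranking Ivanov above Novak: 7 − 2 = 5.
Ivanov wins the head-to-head 5–2.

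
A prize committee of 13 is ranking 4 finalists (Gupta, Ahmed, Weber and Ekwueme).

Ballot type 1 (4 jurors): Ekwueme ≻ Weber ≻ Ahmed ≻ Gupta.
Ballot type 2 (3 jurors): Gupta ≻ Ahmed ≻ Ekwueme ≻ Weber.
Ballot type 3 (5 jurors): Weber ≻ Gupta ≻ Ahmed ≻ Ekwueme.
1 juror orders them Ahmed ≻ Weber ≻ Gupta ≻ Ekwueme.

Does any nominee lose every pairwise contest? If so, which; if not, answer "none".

none

Pairwise majorities:
Gupta vs Ahmed: Gupta, 8–5.
Gupta vs Weber: 3 for Gupta, 10 for Weber — Weber by 10–3.
Gupta vs Ekwueme: Gupta wins 9–4.
Ahmed vs Weber: 3+1 = 4 for Ahmed, 9 for Weber — Weber by 9–4.
Ahmed vs Ekwueme: Ahmed wins 9–4.
Weber vs Ekwueme: 6 to 7, Ekwueme.
No nominee is winless: Gupta beats Ahmed; Ahmed beats Ekwueme; Weber beats Gupta; Ekwueme beats Weber. There is no Condorcet loser.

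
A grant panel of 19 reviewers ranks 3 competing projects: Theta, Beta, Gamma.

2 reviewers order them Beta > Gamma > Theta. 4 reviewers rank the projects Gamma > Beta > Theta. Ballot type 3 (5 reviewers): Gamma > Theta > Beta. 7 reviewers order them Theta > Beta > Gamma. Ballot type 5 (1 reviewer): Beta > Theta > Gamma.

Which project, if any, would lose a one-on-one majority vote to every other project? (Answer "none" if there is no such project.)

none

Pairwise majorities:
Theta vs Beta: 5+7 = 12 for Theta, 7 for Beta — Theta by 12–7.
Theta vs Gamma: Gamma wins 11–8.
Beta vs Gamma: 10 to 9, Beta.
No project is winless: Theta beats Beta; Beta beats Gamma; Gamma beats Theta. There is no Condorcet loser.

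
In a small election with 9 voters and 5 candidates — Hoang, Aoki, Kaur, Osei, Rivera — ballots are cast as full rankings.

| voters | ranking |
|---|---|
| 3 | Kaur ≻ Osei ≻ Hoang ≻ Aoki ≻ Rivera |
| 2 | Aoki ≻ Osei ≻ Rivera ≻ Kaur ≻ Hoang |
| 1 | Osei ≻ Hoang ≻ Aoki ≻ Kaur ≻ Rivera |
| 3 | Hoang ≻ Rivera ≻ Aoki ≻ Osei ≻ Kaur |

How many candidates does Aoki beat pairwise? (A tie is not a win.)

Aoki against each rival (9 voters):
Aoki vs Hoang: Hoang, 7–2.
Aoki–Kaur: Aoki 6–3.
Aoki vs Osei: Aoki is ranked higher on 2+3 = 5 ballots, Osei on 4. Aoki wins 5–4.
Aoki–Rivera: Aoki 6–3.
Aoki beats Kaur, Osei, Rivera; loses to Hoang — 3 pairwise wins.

3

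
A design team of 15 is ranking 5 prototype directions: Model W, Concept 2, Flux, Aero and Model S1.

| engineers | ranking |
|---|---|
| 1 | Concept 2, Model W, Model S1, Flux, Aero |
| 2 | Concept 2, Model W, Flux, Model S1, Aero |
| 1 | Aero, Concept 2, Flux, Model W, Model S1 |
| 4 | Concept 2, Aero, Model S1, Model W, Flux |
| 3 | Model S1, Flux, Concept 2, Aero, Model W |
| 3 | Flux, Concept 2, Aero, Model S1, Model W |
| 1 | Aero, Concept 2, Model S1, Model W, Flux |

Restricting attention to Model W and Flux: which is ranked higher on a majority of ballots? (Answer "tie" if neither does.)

Model W

Ballots ranking Model W above Flux: 1 + 2 + 4 + 1 = 8.
Ballots ranking Flux above Model W: 15 − 8 = 7.
Model W wins the head-to-head 8–7.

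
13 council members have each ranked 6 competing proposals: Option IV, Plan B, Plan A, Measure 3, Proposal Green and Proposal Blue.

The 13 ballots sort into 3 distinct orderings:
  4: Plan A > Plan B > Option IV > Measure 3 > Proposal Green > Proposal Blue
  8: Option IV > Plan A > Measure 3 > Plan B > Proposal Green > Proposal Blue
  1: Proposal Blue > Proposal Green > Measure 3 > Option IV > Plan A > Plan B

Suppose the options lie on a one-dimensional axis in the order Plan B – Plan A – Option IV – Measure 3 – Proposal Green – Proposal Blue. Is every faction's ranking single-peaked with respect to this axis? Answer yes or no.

yes

Axis positions: Plan B=1, Plan A=2, Option IV=3, Measure 3=4, Proposal Green=5, Proposal Blue=6.
Faction 1 (peak Plan A at position 2): ranking walks positions 2-1-3-4-5-6, expanding outward from the peak — single-peaked.
Faction 2 (peak Option IV at position 3): ranking walks positions 3-2-4-1-5-6, expanding outward from the peak — single-peaked.
Faction 3 (peak Proposal Blue at position 6): ranking walks positions 6-5-4-3-2-1, expanding outward from the peak — single-peaked.
Every ranking is single-peaked on this axis.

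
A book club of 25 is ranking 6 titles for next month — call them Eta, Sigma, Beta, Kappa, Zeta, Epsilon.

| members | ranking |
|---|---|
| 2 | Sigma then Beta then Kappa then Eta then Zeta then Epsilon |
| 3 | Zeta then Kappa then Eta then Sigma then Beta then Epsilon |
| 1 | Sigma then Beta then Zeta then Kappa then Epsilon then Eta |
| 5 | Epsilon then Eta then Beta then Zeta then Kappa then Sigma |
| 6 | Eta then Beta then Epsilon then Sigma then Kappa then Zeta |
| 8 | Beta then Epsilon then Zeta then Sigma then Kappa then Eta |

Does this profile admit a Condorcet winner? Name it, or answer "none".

Head-to-head results (25 members):
Eta vs Sigma: 3+5+6 = 14 for Eta, 11 for Sigma — Eta by 14–11.
Eta vs Beta: Eta preferred on 3+5+6 = 14 ballots; Eta wins 14–11.
Eta vs Kappa: Eta preferred on 5+6 = 11 ballots; Kappa wins 14–11.
Eta vs Zeta: 13 to 12, Eta.
Eta vs Epsilon: Eta is ranked higher on 2+3+6 = 11 ballots, Epsilon on 14. Epsilon wins 14–11.
Sigma vs Beta: Sigma preferred on 2+3+1 = 6 ballots; Beta wins 19–6.
Sigma vs Kappa: 2+1+6+8 = 17 for Sigma, 8 for Kappa — Sigma by 17–8.
Sigma vs Zeta: 9 to 16, Zeta.
Sigma vs Epsilon: Sigma is ranked higher on 2+3+1 = 6 ballots, Epsilon on 19. Epsilon wins 19–6.
Beta vs Kappa: 2+1+5+6+8 = 22 for Beta, 3 for Kappa — Beta by 22–3.
Beta vs Zeta: Beta is ranked higher on 2+1+5+6+8 = 22 ballots, Zeta on 3. Beta wins 22–3.
Beta vs Epsilon: 2+3+1+6+8 = 20 for Beta, 5 for Epsilon — Beta by 20–5.
Kappa vs Zeta: 2+6 = 8 for Kappa, 17 for Zeta — Zeta by 17–8.
Kappa vs Epsilon: Kappa is ranked higher on 2+3+1 = 6 ballots, Epsilon on 19. Epsilon wins 19–6.
Zeta vs Epsilon: 2+3+1 = 6 for Zeta, 19 for Epsilon — Epsilon by 19–6.
Each book drops at least one matchup (Eta loses to Kappa; Sigma loses to Eta; Beta loses to Eta; Kappa loses to Sigma; Zeta loses to Eta; Epsilon loses to Beta); the cycle Eta beats Sigma beats Kappa beats Eta rules out a Condorcet winner.

none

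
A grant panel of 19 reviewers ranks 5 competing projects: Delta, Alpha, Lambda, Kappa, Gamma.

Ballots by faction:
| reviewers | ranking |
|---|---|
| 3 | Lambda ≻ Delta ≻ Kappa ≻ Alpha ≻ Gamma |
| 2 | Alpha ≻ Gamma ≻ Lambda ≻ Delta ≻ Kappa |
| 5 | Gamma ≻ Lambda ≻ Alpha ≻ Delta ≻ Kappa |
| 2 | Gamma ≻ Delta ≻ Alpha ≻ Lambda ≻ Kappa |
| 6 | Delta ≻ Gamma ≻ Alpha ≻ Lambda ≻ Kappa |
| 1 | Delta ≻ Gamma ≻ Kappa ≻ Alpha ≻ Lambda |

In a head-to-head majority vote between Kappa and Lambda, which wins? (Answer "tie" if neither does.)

Ballots ranking Kappa above Lambda: 1.
Ballots ranking Lambda above Kappa: 19 − 1 = 18.
Lambda wins the head-to-head 18–1.

Lambda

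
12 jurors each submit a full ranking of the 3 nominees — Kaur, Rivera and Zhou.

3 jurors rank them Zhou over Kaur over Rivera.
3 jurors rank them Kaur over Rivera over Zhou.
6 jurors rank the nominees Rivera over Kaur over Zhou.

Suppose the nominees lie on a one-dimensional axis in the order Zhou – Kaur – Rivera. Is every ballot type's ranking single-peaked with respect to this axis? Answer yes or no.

Axis positions: Zhou=1, Kaur=2, Rivera=3.
Ballot type 1 (peak Zhou at position 1): ranking walks positions 1-2-3, expanding outward from the peak — single-peaked.
Ballot type 2 (peak Kaur at position 2): ranking walks positions 2-3-1, expanding outward from the peak — single-peaked.
Ballot type 3 (peak Rivera at position 3): ranking walks positions 3-2-1, expanding outward from the peak — single-peaked.
Every ranking is single-peaked on this axis.

yes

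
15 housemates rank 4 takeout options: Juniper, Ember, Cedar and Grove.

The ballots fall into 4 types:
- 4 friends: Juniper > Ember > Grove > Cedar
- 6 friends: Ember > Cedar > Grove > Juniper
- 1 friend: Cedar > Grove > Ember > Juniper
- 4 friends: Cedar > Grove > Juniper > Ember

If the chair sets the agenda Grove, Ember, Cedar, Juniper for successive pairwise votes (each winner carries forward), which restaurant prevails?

Round 1: Grove vs Ember — 5–10, Ember advances.
Round 2: Ember vs Cedar — 10–5, Ember advances.
Round 3: Ember vs Juniper — 7–8, Juniper advances.
The agenda winner is Juniper.

Juniper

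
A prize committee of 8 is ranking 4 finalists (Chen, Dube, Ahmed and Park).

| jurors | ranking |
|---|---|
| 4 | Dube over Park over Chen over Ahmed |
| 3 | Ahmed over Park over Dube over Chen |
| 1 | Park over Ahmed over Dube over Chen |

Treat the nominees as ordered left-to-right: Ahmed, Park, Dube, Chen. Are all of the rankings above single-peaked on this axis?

yes

Axis positions: Ahmed=1, Park=2, Dube=3, Chen=4.
Ballot type 1 (peak Dube at position 3): ranking walks positions 3-2-4-1, expanding outward from the peak — single-peaked.
Ballot type 2 (peak Ahmed at position 1): ranking walks positions 1-2-3-4, expanding outward from the peak — single-peaked.
Ballot type 3 (peak Park at position 2): ranking walks positions 2-1-3-4, expanding outward from the peak — single-peaked.
Every ranking is single-peaked on this axis.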